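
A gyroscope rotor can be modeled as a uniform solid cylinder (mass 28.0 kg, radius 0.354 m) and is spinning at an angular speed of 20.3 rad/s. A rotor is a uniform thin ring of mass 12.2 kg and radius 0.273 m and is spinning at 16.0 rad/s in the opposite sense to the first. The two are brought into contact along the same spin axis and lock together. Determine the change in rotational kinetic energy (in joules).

ΔKE ≈ -395 J

The coupling torques are internal; angular momentum about the shared axis is conserved.
Moments of inertia: I_A = ½(28.0)(0.354)² = 1.754 kg·m²; I_B = (12.2)(0.273)² = 0.9093 kg·m².
Taking A's sense as positive: L = (1.754)(20.3) − (0.9093)(16.0) = 21.07 kg·m²·rad/s.
Combined I = 1.754 + 0.9093 = 2.664 kg·m².
ω_f = L / I = 21.07 / 2.664 = 7.909 rad/s.
KE_i = ½ΣIω² = 477.9 J; KE_f = ½(2.664)(7.909)² = 83.31 J.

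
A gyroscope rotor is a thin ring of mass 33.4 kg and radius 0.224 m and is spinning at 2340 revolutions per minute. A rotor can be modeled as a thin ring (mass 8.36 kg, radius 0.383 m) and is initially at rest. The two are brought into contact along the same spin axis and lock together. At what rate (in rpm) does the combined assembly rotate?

|ω_f| ≈ 1350 rpm

No external torque acts about the common axis, so total angular momentum is conserved.
Moments of inertia: I_A = (33.4)(0.224)² = 1.676 kg·m²; I_B = (8.36)(0.383)² = 1.226 kg·m².
Taking A's sense as positive: L = (1.676)(2340) = 3922 kg·m²·rpm.
Combined I = 1.676 + 1.226 = 2.902 kg·m².
ω_f = L / I = 3922 / 2.902 = 1351 rpm.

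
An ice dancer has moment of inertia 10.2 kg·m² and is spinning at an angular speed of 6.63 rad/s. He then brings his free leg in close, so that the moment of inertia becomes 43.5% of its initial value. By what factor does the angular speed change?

Angular momentum about the spin axis is conserved since the torque about it is zero.
I₂ = 0.435 × 10.2 = 4.437 kg·m².
ω₂/ω₁ = I₁/I₂ = 10.20 / 4.437 = 2.299.

ω₂/ω₁ ≈ 2.30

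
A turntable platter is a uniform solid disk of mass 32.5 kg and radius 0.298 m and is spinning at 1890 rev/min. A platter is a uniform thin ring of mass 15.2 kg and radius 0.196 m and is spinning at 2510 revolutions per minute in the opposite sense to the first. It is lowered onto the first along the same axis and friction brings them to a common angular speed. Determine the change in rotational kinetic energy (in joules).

ΔKE ≈ -44100 J

No external torque acts about the common axis, so total angular momentum is conserved.
Moments of inertia: I_A = ½(32.5)(0.298)² = 1.443 kg·m²; I_B = (15.2)(0.196)² = 0.5839 kg·m².
Taking A's sense as positive: L = (1.443)(1890) − (0.5839)(2510) = 1262 kg·m²·rpm.
Combined I = 1.443 + 0.5839 = 2.027 kg·m².
ω_f = L / I = 1262 / 2.027 = 622.5 rpm.
KE_i = ½ΣIω² = 48440 J; KE_f = ½(2.027)(65.19)² = 4306 J.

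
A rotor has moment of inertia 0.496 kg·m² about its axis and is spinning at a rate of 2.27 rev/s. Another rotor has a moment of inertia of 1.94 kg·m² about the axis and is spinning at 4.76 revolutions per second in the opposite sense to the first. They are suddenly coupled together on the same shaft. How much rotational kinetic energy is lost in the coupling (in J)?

The coupling torques are internal; angular momentum about the shared axis is conserved.
Taking A's sense as positive: L = (0.4960)(2.27) − (1.940)(4.76) = -8.108 kg·m²·rev/s.
Combined I = 0.4960 + 1.940 = 2.436 kg·m².
ω_f = L / I = -8.108 / 2.436 = -3.329 rev/s.
KE_i = ½ΣIω² = 918.1 J; KE_f = ½(2.436)(20.91)² = 532.8 J.

ΔKE lost ≈ 385 J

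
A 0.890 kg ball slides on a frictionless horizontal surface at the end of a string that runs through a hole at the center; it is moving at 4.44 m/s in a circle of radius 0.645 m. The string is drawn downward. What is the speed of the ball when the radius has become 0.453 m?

Central (radial) force ⇒ zero torque about the center ⇒ m v r is constant.
v₂ = v₁ r₁ / r₂ = (4.44)(0.645) / (0.453) = 6.322 m/s.

v₂ ≈ 6.32 m/s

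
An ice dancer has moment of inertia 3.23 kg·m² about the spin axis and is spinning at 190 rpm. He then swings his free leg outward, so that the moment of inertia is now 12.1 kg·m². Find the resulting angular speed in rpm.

ω₂ ≈ 50.7 rpm

Angular momentum about the spin axis is conserved since the torque about it is zero.
ω₂ = I₁ω₁ / I₂ = (3.230)(190 rpm) / (12.10) = 50.72 rpm.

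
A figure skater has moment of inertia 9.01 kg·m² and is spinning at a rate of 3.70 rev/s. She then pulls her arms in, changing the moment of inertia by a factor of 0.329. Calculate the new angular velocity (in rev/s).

No external torque acts about the spin axis, so angular momentum is conserved.
I₂ = 0.329 × 9.01 = 2.964 kg·m².
ω₂ = I₁ω₁ / I₂ = (9.010)(3.70 rev/s) / (2.964) = 11.25 rev/s.

ω₂ ≈ 11.2 rev/s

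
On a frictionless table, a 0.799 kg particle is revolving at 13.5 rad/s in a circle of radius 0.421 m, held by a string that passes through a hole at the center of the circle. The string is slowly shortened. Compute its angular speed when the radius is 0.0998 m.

The constraining force is radial, so m r² ω about the center is conserved.
ω₂ = ω₁ (r₁/r₂)² = (13.5)(0.421/0.0998)² = 240.2 rad/s.

ω₂ ≈ 240 rad/s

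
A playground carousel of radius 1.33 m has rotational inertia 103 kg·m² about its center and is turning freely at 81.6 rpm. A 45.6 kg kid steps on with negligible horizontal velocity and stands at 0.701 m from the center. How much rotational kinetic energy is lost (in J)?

No external torque acts about the center; L_before = L_after.
Added inertia Σmr² = (45.6)(0.701)² = 22.41 kg·m²; I_f = 103.0 + 22.41 = 125.4 kg·m².
ω_f = I_p ω_i / I_f = (103.0)(81.6) / 125.4 = 67.02 rpm.
KE_i = ½(103.0)(8.545 rad/s)² = 3760 J; KE_f = ½(125.4)(7.018)² = 3089 J.

energy lost ≈ 672 J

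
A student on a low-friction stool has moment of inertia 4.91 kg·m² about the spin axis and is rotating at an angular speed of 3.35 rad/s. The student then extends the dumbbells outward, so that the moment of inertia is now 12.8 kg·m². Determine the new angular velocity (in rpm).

With no external torque about the axis, L is conserved: I₁ω₁ = I₂ω₂.
ω₂ = I₁ω₁ / I₂ = (4.910)(3.35 rad/s) / (12.80) = 1.285 rad/s = 12.27 rpm.

ω₂ ≈ 12.3 rpm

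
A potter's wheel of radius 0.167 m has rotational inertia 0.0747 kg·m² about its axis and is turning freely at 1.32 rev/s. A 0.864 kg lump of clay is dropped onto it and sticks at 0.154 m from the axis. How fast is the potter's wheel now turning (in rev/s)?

No external torque acts about the axis; L_before = L_after.
Added inertia Σmr² = (0.864)(0.154)² = 0.02049 kg·m²; I_f = 0.07470 + 0.02049 = 0.09519 kg·m².
ω_f = I_p ω_i / I_f = (0.07470)(1.32) / 0.09519 = 1.036 rev/s.

ω_f ≈ 1.04 rev/s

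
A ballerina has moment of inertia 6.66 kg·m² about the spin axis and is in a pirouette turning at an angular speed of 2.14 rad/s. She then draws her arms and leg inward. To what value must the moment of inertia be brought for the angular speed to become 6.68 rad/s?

Angular momentum about the spin axis is conserved since the torque about it is zero.
I₂ = I₁ω₁ / ω₂ = (6.66)(2.14) / (6.68) = 2.134 kg·m².

I₂ ≈ 2.13 kg·m²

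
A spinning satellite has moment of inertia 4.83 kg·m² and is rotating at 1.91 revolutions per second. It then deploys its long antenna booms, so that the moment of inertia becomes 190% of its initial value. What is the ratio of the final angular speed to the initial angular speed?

No external torque acts about the spin axis, so angular momentum is conserved.
I₂ = 1.90 × 4.83 = 9.177 kg·m².
ω₂/ω₁ = I₁/I₂ = 4.830 / 9.177 = 0.5263.

ω₂/ω₁ ≈ 0.526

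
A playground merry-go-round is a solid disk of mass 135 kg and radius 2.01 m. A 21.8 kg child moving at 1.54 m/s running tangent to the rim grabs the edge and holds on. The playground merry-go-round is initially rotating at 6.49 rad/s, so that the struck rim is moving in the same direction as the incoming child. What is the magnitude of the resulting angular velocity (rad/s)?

The axle reaction passes through the axle and exerts no torque about it; angular momentum about the axle is conserved through the impact.
I_p = ½(135)(2.01)² = 272.7 kg·m². Taking the sense of the child's angular momentum as positive, L_{child} = m v R = (21.8)(1.54)(2.01) = 67.48 kg·m²/s.
L_i = +I_p ω_p + m v R = +(272.7)(6.49) + 67.48 = 1837 kg·m²/s.
After sticking, I_f = I_p + m R² = 272.7 + (21.8)(2.01)² = 360.8 kg·m².
ω_f = L_i / I_f = 1837 / 360.8 = 5.093 rad/s.

|ω_f| ≈ 5.09 rad/s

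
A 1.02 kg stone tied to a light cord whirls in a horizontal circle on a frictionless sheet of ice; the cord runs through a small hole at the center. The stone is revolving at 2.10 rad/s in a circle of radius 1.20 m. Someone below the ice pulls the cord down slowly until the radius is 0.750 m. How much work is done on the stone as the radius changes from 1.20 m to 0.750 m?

The constraining force is radial, so m r² ω about the center is conserved.
ω₂ = ω₁ (r₁/r₂)² = (2.10)(1.20/0.750)² = 5.376 rad/s.
W = ΔKE = ½m(v₂² − v₁²) = 5.052 J.

W ≈ 5.05 J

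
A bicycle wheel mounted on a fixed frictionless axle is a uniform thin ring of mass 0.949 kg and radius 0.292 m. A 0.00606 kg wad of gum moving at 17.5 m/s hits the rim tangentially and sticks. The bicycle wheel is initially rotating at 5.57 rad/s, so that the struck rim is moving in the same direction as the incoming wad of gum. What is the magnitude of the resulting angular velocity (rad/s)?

The axle reaction passes through the axle and exerts no torque about it; angular momentum about the axle is conserved through the impact.
I_p = (0.949)(0.292)² = 0.08092 kg·m². Taking the sense of the wad of gum's angular momentum as positive, L_{wad} = m v R = (0.00606)(17.5)(0.292) = 0.03097 kg·m²/s.
L_i = +I_p ω_p + m v R = +(0.08092)(5.57) + 0.03097 = 0.4817 kg·m²/s.
After sticking, I_f = I_p + m R² = 0.08092 + (0.00606)(0.292)² = 0.08143 kg·m².
ω_f = L_i / I_f = 0.4817 / 0.08143 = 5.915 rad/s.

|ω_f| ≈ 5.91 rad/s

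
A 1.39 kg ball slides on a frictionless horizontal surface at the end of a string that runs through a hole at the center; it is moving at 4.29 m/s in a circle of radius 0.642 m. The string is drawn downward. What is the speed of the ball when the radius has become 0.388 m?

v₂ ≈ 7.10 m/s

The only horizontal force on the mass is along the cord (radial), so it exerts no torque about the hole and angular momentum m v r is conserved.
v₂ = v₁ r₁ / r₂ = (4.29)(0.642) / (0.388) = 7.098 m/s.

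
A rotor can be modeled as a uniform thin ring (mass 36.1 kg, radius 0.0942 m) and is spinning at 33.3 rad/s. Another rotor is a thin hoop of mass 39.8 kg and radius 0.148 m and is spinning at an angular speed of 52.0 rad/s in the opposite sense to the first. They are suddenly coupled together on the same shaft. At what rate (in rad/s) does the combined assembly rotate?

The coupling torques are internal; angular momentum about the shared axis is conserved.
Moments of inertia: I_A = (36.1)(0.0942)² = 0.3203 kg·m²; I_B = (39.8)(0.148)² = 0.8718 kg·m².
Taking A's sense as positive: L = (0.3203)(33.3) − (0.8718)(52.0) = -34.67 kg·m²·rad/s.
Combined I = 0.3203 + 0.8718 = 1.192 kg·m².
ω_f = L / I = -34.67 / 1.192 = -29.08 rad/s.

|ω_f| ≈ 29.1 rad/s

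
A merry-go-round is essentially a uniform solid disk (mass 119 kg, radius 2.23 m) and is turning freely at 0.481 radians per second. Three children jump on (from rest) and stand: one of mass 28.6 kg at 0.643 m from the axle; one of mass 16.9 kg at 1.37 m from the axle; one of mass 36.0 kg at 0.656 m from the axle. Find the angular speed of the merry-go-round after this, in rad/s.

No external torque acts about the axle; L_before = L_after.
I_p = ½(119)(2.23)² = 295.9 kg·m².
Added inertia Σmr² = (28.6)(0.643)² + (16.9)(1.37)² + (36.0)(0.656)² = 59.04 kg·m²; I_f = 295.9 + 59.04 = 354.9 kg·m².
ω_f = I_p ω_i / I_f = (295.9)(0.481) / 354.9 = 0.4010 rad/s.

ω_f ≈ 0.401 rad/s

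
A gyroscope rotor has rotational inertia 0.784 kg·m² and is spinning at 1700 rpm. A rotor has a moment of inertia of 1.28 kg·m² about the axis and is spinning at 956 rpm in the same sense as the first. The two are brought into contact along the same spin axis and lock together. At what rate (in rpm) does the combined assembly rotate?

|ω_f| ≈ 1240 rpm

No external torque acts about the common axis, so total angular momentum is conserved.
Taking A's sense as positive: L = (0.7840)(1700) + (1.280)(956) = 2556 kg·m²·rpm.
Combined I = 0.7840 + 1.280 = 2.064 kg·m².
ω_f = L / I = 2556 / 2.064 = 1239 rpm.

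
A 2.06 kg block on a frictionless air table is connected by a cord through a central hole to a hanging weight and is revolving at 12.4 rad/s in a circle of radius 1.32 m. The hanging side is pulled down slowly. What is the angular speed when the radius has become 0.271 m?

The constraining force is radial, so m r² ω about the center is conserved.
ω₂ = ω₁ (r₁/r₂)² = (12.4)(1.32/0.271)² = 294.2 rad/s.

ω₂ ≈ 294 rad/s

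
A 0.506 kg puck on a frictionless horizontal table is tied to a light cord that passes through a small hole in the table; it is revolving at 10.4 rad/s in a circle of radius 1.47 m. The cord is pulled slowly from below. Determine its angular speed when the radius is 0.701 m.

No torque about the axis ⇒ m r₁² ω₁ = m r₂² ω₂.
ω₂ = ω₁ (r₁/r₂)² = (10.4)(1.47/0.701)² = 45.73 rad/s.

ω₂ ≈ 45.7 rad/s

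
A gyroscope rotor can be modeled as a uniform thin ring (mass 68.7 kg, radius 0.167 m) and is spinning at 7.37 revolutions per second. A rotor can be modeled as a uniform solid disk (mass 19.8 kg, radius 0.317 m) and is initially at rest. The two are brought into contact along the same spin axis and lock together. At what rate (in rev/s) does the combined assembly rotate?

The coupling torques are internal; angular momentum about the shared axis is conserved.
Moments of inertia: I_A = (68.7)(0.167)² = 1.916 kg·m²; I_B = ½(19.8)(0.317)² = 0.9948 kg·m².
Taking A's sense as positive: L = (1.916)(7.37) = 14.12 kg·m²·rev/s.
Combined I = 1.916 + 0.9948 = 2.911 kg·m².
ω_f = L / I = 14.12 / 2.911 = 4.851 rev/s.

|ω_f| ≈ 4.85 rev/s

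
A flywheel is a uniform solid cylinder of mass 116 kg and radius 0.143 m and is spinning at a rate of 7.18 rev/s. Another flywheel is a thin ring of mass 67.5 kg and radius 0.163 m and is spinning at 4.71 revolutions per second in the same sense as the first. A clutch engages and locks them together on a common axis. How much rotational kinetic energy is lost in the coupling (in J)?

ΔKE lost ≈ 86.0 J

No external torque acts about the common axis, so total angular momentum is conserved.
Moments of inertia: I_A = ½(116)(0.143)² = 1.186 kg·m²; I_B = (67.5)(0.163)² = 1.793 kg·m².
Taking A's sense as positive: L = (1.186)(7.18) + (1.793)(4.71) = 16.96 kg·m²·rev/s.
Combined I = 1.186 + 1.793 = 2.979 kg·m².
ω_f = L / I = 16.96 / 2.979 = 5.693 rev/s.
KE_i = ½ΣIω² = 1992 J; KE_f = ½(2.979)(35.77)² = 1906 J.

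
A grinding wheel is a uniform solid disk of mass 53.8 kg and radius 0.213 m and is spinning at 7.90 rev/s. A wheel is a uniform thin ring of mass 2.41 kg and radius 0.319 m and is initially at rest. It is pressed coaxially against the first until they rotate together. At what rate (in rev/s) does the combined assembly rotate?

The coupling torques are internal; angular momentum about the shared axis is conserved.
Moments of inertia: I_A = ½(53.8)(0.213)² = 1.220 kg·m²; I_B = (2.41)(0.319)² = 0.2452 kg·m².
Taking A's sense as positive: L = (1.220)(7.90) = 9.641 kg·m²·rev/s.
Combined I = 1.220 + 0.2452 = 1.466 kg·m².
ω_f = L / I = 9.641 / 1.466 = 6.578 rev/s.

|ω_f| ≈ 6.58 rev/s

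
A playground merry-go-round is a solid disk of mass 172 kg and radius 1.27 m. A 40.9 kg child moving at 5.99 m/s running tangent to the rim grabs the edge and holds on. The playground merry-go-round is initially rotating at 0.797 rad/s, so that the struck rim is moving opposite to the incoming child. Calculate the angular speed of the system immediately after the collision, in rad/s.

|ω_f| ≈ 0.980 rad/s

About the axle the impulsive forces during the collision are internal, so angular momentum about that axis is conserved.
I_p = ½(172)(1.27)² = 138.7 kg·m². Taking the sense of the child's angular momentum as positive, L_{child} = m v R = (40.9)(5.99)(1.27) = 311.1 kg·m²/s.
L_i = −I_p ω_p + m v R = −(138.7)(0.797) + 311.1 = 200.6 kg·m²/s.
After sticking, I_f = I_p + m R² = 138.7 + (40.9)(1.27)² = 204.7 kg·m².
ω_f = L_i / I_f = 200.6 / 204.7 = 0.9800 rad/s.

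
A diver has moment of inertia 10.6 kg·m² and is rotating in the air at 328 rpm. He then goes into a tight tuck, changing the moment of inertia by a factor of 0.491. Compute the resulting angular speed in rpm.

With no external torque about the axis, L is conserved: I₁ω₁ = I₂ω₂.
I₂ = 0.491 × 10.6 = 5.205 kg·m².
ω₂ = I₁ω₁ / I₂ = (10.60)(328 rpm) / (5.205) = 668.0 rpm.

ω₂ ≈ 668 rpm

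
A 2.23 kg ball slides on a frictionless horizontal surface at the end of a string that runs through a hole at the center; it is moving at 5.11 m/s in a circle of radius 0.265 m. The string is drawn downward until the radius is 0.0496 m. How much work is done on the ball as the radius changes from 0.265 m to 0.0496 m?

W ≈ 802 J

The only horizontal force on the mass is along the cord (radial), so it exerts no torque about the hole and angular momentum m v r is conserved.
v₂ = v₁ r₁ / r₂ = (5.11)(0.265) / (0.0496) = 27.30 m/s.
W = ΔKE = ½m(v₂² − v₁²) = 802.0 J.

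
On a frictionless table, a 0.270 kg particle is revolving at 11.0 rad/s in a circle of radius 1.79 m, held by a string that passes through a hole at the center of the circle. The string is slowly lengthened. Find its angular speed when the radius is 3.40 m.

ω₂ ≈ 3.05 rad/s

The constraining force is radial, so m r² ω about the center is conserved.
ω₂ = ω₁ (r₁/r₂)² = (11.0)(1.79/3.40)² = 3.049 rad/s.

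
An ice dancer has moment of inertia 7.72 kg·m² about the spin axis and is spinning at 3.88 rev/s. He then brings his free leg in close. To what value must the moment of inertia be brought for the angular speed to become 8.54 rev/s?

I₂ ≈ 3.51 kg·m²

No external torque acts about the spin axis, so angular momentum is conserved.
I₂ = I₁ω₁ / ω₂ = (7.72)(3.88) / (8.54) = 3.507 kg·m².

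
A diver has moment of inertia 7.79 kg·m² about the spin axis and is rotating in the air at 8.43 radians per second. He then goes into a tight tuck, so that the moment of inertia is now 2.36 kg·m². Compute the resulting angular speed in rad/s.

With no external torque about the axis, L is conserved: I₁ω₁ = I₂ω₂.
ω₂ = I₁ω₁ / I₂ = (7.790)(8.43 rad/s) / (2.360) = 27.83 rad/s.

ω₂ ≈ 27.8 rad/s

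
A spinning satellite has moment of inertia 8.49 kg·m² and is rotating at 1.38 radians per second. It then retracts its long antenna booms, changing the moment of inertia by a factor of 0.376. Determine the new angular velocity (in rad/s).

ω₂ ≈ 3.67 rad/s

No external torque acts about the spin axis, so angular momentum is conserved.
I₂ = 0.376 × 8.49 = 3.192 kg·m².
ω₂ = I₁ω₁ / I₂ = (8.490)(1.38 rad/s) / (3.192) = 3.670 rad/s.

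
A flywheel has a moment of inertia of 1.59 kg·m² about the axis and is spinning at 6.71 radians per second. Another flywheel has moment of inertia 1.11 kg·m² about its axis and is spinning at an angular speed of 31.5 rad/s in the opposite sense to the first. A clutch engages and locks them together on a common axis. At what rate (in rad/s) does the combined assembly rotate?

|ω_f| ≈ 9.00 rad/s

No external torque acts about the common axis, so total angular momentum is conserved.
Taking A's sense as positive: L = (1.590)(6.71) − (1.110)(31.5) = -24.30 kg·m²·rad/s.
Combined I = 1.590 + 1.110 = 2.700 kg·m².
ω_f = L / I = -24.30 / 2.700 = -8.999 rad/s.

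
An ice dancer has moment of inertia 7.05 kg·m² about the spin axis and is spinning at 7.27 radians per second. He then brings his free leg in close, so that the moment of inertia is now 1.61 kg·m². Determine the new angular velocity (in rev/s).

ω₂ ≈ 5.07 rev/s

No external torque acts about the spin axis, so angular momentum is conserved.
ω₂ = I₁ω₁ / I₂ = (7.050)(7.27 rad/s) / (1.610) = 31.83 rad/s = 5.067 rev/s.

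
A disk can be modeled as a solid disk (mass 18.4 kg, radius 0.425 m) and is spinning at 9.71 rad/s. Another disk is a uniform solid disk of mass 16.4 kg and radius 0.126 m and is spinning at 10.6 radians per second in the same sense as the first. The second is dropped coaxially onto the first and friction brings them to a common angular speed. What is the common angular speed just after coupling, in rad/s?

|ω_f| ≈ 9.77 rad/s

The coupling torques are internal; angular momentum about the shared axis is conserved.
Moments of inertia: I_A = ½(18.4)(0.425)² = 1.662 kg·m²; I_B = ½(16.4)(0.126)² = 0.1302 kg·m².
Taking A's sense as positive: L = (1.662)(9.71) + (0.1302)(10.6) = 17.52 kg·m²·rad/s.
Combined I = 1.662 + 0.1302 = 1.792 kg·m².
ω_f = L / I = 17.52 / 1.792 = 9.775 rad/s.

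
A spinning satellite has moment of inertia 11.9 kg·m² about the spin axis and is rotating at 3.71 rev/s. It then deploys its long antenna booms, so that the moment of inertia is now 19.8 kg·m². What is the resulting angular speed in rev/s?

ω₂ ≈ 2.23 rev/s

With no external torque about the axis, L is conserved: I₁ω₁ = I₂ω₂.
ω₂ = I₁ω₁ / I₂ = (11.90)(3.71 rev/s) / (19.80) = 2.230 rev/s.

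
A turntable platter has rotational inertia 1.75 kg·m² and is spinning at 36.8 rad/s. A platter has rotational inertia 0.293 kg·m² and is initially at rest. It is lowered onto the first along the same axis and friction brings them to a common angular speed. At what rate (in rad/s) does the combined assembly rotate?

|ω_f| ≈ 31.5 rad/s

The coupling torques are internal; angular momentum about the shared axis is conserved.
Taking A's sense as positive: L = (1.750)(36.8) = 64.40 kg·m²·rad/s.
Combined I = 1.750 + 0.2930 = 2.043 kg·m².
ω_f = L / I = 64.40 / 2.043 = 31.52 rad/s.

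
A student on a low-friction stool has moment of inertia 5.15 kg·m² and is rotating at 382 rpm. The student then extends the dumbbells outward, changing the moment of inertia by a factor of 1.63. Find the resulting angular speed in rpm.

With no external torque about the axis, L is conserved: I₁ω₁ = I₂ω₂.
I₂ = 1.63 × 5.15 = 8.395 kg·m².
ω₂ = I₁ω₁ / I₂ = (5.150)(382 rpm) / (8.395) = 234.4 rpm.

ω₂ ≈ 234 rpm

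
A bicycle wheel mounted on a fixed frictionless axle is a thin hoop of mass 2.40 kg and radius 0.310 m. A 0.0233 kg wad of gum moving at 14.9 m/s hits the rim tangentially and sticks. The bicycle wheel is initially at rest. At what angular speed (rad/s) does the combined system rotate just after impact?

|ω_f| ≈ 0.462 rad/s

The axle reaction passes through the axle and exerts no torque about it; angular momentum about the axle is conserved through the impact.
I_p = (2.40)(0.310)² = 0.2306 kg·m². Taking the sense of the wad of gum's angular momentum as positive, L_{wad} = m v R = (0.0233)(14.9)(0.310) = 0.1076 kg·m²/s.
L_i = 0 + 0.1076 = 0.1076 kg·m²/s.
After sticking, I_f = I_p + m R² = 0.2306 + (0.0233)(0.310)² = 0.2329 kg·m².
ω_f = L_i / I_f = 0.1076 / 0.2329 = 0.4621 rad/s.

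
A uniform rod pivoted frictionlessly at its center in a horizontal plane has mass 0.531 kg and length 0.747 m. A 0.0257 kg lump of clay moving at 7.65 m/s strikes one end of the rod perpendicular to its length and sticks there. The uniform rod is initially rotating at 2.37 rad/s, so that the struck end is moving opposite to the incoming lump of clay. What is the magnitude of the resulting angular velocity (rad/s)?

|ω_f| ≈ 0.527 rad/s

About the pivot the impulsive forces during the collision are internal, so angular momentum about that axis is conserved.
I_p = (1/12)(0.531)(0.747)² = 0.02469 kg·m². Taking the sense of the lump of clay's angular momentum as positive, L_{lump} = m v R = (0.0257)(7.65)(0.747/2) = 0.07343 kg·m²/s.
L_i = −I_p ω_p + m v R = −(0.02469)(2.37) + 0.07343 = 0.01491 kg·m²/s.
After sticking, I_f = I_p + m R² = 0.02469 + (0.0257)(0.747/2)² = 0.02828 kg·m².
ω_f = L_i / I_f = 0.01491 / 0.02828 = 0.5274 rad/s.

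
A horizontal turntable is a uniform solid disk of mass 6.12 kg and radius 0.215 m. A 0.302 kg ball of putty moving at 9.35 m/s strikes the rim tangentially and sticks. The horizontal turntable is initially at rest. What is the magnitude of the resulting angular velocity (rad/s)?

The axle reaction passes through the axle and exerts no torque about it; angular momentum about the axle is conserved through the impact.
I_p = ½(6.12)(0.215)² = 0.1414 kg·m². Taking the sense of the ball of putty's angular momentum as positive, L_{ball} = m v R = (0.302)(9.35)(0.215) = 0.6071 kg·m²/s.
L_i = 0 + 0.6071 = 0.6071 kg·m²/s.
After sticking, I_f = I_p + m R² = 0.1414 + (0.302)(0.215)² = 0.1554 kg·m².
ω_f = L_i / I_f = 0.6071 / 0.1554 = 3.906 rad/s.

|ω_f| ≈ 3.91 rad/s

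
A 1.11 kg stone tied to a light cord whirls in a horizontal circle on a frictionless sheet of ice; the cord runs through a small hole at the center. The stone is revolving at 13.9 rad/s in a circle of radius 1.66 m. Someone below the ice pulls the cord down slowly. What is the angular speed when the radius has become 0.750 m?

The constraining force is radial, so m r² ω about the center is conserved.
ω₂ = ω₁ (r₁/r₂)² = (13.9)(1.66/0.750)² = 68.09 rad/s.

ω₂ ≈ 68.1 rad/s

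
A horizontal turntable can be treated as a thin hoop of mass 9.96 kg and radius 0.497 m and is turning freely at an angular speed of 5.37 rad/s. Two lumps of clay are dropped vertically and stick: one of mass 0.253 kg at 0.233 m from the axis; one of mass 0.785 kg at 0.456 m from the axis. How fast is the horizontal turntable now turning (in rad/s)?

The added mass arrives with no angular momentum about the axis, and any external torque about the axis is negligible, so the system's angular momentum is conserved.
I_p = (9.96)(0.497)² = 2.460 kg·m².
Added inertia Σmr² = (0.253)(0.233)² + (0.785)(0.456)² = 0.1770 kg·m²; I_f = 2.460 + 0.1770 = 2.637 kg·m².
ω_f = I_p ω_i / I_f = (2.460)(5.37) / 2.637 = 5.010 rad/s.

ω_f ≈ 5.01 rad/s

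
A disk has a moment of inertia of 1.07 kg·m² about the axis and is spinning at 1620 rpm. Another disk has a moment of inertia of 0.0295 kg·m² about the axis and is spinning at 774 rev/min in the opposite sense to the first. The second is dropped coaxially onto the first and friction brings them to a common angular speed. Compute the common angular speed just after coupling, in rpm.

|ω_f| ≈ 1560 rpm

The coupling torques are internal; angular momentum about the shared axis is conserved.
Taking A's sense as positive: L = (1.070)(1620) − (0.02950)(774) = 1711 kg·m²·rpm.
Combined I = 1.070 + 0.02950 = 1.100 kg·m².
ω_f = L / I = 1711 / 1.100 = 1556 rpm.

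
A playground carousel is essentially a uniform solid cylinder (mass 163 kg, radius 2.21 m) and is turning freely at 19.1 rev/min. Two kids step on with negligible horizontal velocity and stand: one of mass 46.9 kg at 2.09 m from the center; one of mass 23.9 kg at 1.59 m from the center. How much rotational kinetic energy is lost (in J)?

No external torque acts about the center; L_before = L_after.
I_p = ½(163)(2.21)² = 398.1 kg·m².
Added inertia Σmr² = (46.9)(2.09)² + (23.9)(1.59)² = 265.3 kg·m²; I_f = 398.1 + 265.3 = 663.3 kg·m².
ω_f = I_p ω_i / I_f = (398.1)(19.1) / 663.3 = 11.46 rpm.
KE_i = ½(398.1)(2.000 rad/s)² = 796.2 J; KE_f = ½(663.3)(1.200)² = 477.8 J.

energy lost ≈ 318 J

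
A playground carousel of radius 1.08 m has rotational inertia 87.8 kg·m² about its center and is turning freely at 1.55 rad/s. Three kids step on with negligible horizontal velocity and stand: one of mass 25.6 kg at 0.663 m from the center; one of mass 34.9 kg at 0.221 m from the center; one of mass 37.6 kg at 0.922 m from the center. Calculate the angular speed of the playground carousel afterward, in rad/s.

No external torque acts about the center; L_before = L_after.
Added inertia Σmr² = (25.6)(0.663)² + (34.9)(0.221)² + (37.6)(0.922)² = 44.92 kg·m²; I_f = 87.80 + 44.92 = 132.7 kg·m².
ω_f = I_p ω_i / I_f = (87.80)(1.55) / 132.7 = 1.025 rad/s.

ω_f ≈ 1.03 rad/s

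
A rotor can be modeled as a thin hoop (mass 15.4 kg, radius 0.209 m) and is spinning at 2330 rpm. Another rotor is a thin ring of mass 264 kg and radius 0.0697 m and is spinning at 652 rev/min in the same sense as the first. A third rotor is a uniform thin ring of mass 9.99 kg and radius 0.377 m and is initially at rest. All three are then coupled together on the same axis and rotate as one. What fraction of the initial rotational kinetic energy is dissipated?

No external torque acts about the common axis, so total angular momentum is conserved.
Moments of inertia: I_A = (15.4)(0.209)² = 0.6727 kg·m²; I_B = (264)(0.0697)² = 1.283 kg·m²; I_C = (9.99)(0.377)² = 1.420 kg·m².
Taking A's sense as positive: L = (0.6727)(2330) + (1.283)(652) = 2404 kg·m²·rpm.
Combined I = 0.6727 + 1.283 + 1.420 = 3.375 kg·m².
ω_f = L / I = 2404 / 3.375 = 712.2 rpm.
KE_i = ½ΣIω² = 23010 J; KE_f = ½(3.375)(74.58)² = 9385 J.
Fraction dissipated = (KE_i − KE_f)/KE_i = 0.5922.

fraction ≈ 0.592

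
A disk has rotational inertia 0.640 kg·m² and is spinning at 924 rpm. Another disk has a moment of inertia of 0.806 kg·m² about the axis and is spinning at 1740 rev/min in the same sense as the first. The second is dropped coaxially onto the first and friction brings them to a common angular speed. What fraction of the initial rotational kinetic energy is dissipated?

The coupling torques are internal; angular momentum about the shared axis is conserved.
Taking A's sense as positive: L = (0.6400)(924) + (0.8060)(1740) = 1994 kg·m²·rpm.
Combined I = 0.6400 + 0.8060 = 1.446 kg·m².
ω_f = L / I = 1994 / 1.446 = 1379 rpm.
KE_i = ½ΣIω² = 16380 J; KE_f = ½(1.446)(144.4)² = 15070 J.
Fraction dissipated = (KE_i − KE_f)/KE_i = 0.07953.

fraction ≈ 0.0795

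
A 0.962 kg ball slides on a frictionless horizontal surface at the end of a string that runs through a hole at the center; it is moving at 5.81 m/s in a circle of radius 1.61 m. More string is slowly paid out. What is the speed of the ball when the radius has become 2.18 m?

Central (radial) force ⇒ zero torque about the center ⇒ m v r is constant.
v₂ = v₁ r₁ / r₂ = (5.81)(1.61) / (2.18) = 4.291 m/s.

v₂ ≈ 4.29 m/s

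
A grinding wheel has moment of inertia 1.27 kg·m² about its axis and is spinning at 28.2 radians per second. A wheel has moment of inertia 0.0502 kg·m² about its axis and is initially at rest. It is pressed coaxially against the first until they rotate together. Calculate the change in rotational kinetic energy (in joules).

ΔKE ≈ -19.2 J

The coupling torques are internal; angular momentum about the shared axis is conserved.
Taking A's sense as positive: L = (1.270)(28.2) = 35.81 kg·m²·rad/s.
Combined I = 1.270 + 0.05020 = 1.320 kg·m².
ω_f = L / I = 35.81 / 1.320 = 27.13 rad/s.
KE_i = ½ΣIω² = 505.0 J; KE_f = ½(1.320)(27.13)² = 485.8 J.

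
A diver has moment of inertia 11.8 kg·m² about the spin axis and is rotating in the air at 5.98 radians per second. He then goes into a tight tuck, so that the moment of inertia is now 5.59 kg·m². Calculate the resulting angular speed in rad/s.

With no external torque about the axis, L is conserved: I₁ω₁ = I₂ω₂.
ω₂ = I₁ω₁ / I₂ = (11.80)(5.98 rad/s) / (5.590) = 12.62 rad/s.

ω₂ ≈ 12.6 rad/s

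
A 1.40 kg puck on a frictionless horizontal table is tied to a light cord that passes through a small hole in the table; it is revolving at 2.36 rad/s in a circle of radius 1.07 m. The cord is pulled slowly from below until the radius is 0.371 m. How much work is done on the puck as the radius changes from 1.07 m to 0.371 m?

W ≈ 32.7 J

No torque about the axis ⇒ m r₁² ω₁ = m r₂² ω₂.
ω₂ = ω₁ (r₁/r₂)² = (2.36)(1.07/0.371)² = 19.63 rad/s.
W = ΔKE = ½m(v₂² − v₁²) = 32.67 J.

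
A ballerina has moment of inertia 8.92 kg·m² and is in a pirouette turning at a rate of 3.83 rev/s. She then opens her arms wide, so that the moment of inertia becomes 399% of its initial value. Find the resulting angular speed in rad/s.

Angular momentum about the spin axis is conserved since the torque about it is zero.
I₂ = 3.99 × 8.92 = 35.59 kg·m².
ω₂ = I₁ω₁ / I₂ = (8.920)(3.83 rev/s) / (35.59) = 0.9599 rev/s = 6.031 rad/s.

ω₂ ≈ 6.03 rad/s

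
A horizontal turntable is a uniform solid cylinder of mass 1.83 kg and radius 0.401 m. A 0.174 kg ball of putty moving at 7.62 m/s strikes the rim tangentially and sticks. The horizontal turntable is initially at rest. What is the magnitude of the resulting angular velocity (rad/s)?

The axle reaction passes through the axle and exerts no torque about it; angular momentum about the axle is conserved through the impact.
I_p = ½(1.83)(0.401)² = 0.1471 kg·m². Taking the sense of the ball of putty's angular momentum as positive, L_{ball} = m v R = (0.174)(7.62)(0.401) = 0.5317 kg·m²/s.
L_i = 0 + 0.5317 = 0.5317 kg·m²/s.
After sticking, I_f = I_p + m R² = 0.1471 + (0.174)(0.401)² = 0.1751 kg·m².
ω_f = L_i / I_f = 0.5317 / 0.1751 = 3.036 rad/s.

|ω_f| ≈ 3.04 rad/s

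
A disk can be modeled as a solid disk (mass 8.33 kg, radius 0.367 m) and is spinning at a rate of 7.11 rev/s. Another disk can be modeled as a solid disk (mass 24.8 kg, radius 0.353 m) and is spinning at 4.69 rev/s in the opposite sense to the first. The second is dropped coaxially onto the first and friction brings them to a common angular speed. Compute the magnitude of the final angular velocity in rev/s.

No external torque acts about the common axis, so total angular momentum is conserved.
Moments of inertia: I_A = ½(8.33)(0.367)² = 0.5610 kg·m²; I_B = ½(24.8)(0.353)² = 1.545 kg·m².
Taking A's sense as positive: L = (0.5610)(7.11) − (1.545)(4.69) = -3.258 kg·m²·rev/s.
Combined I = 0.5610 + 1.545 = 2.106 kg·m².
ω_f = L / I = -3.258 / 2.106 = -1.547 rev/s.

|ω_f| ≈ 1.55 rev/s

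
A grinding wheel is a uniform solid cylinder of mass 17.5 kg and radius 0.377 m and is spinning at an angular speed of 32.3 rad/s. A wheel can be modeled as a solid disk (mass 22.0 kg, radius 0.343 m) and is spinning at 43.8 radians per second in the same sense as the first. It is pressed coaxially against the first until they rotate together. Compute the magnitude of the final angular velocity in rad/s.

The coupling torques are internal; angular momentum about the shared axis is conserved.
Moments of inertia: I_A = ½(17.5)(0.377)² = 1.244 kg·m²; I_B = ½(22.0)(0.343)² = 1.294 kg·m².
Taking A's sense as positive: L = (1.244)(32.3) + (1.294)(43.8) = 96.85 kg·m²·rad/s.
Combined I = 1.244 + 1.294 = 2.538 kg·m².
ω_f = L / I = 96.85 / 2.538 = 38.16 rad/s.

|ω_f| ≈ 38.2 rad/s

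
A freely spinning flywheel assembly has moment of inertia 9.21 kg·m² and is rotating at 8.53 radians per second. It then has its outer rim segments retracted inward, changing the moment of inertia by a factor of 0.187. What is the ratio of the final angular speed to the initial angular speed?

ω₂/ω₁ ≈ 5.35

Angular momentum about the spin axis is conserved since the torque about it is zero.
I₂ = 0.187 × 9.21 = 1.722 kg·m².
ω₂/ω₁ = I₁/I₂ = 9.210 / 1.722 = 5.348.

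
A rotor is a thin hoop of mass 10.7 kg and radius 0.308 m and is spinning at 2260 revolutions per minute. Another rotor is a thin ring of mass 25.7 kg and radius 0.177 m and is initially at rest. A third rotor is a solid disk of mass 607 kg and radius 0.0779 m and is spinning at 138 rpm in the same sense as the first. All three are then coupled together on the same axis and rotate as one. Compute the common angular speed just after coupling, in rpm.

|ω_f| ≈ 696 rpm

The coupling torques are internal; angular momentum about the shared axis is conserved.
Moments of inertia: I_A = (10.7)(0.308)² = 1.015 kg·m²; I_B = (25.7)(0.177)² = 0.8052 kg·m²; I_C = ½(607)(0.0779)² = 1.842 kg·m².
Taking A's sense as positive: L = (1.015)(2260) + (1.842)(138) = 2548 kg·m²·rpm.
Combined I = 1.015 + 0.8052 + 1.842 = 3.662 kg·m².
ω_f = L / I = 2548 / 3.662 = 695.8 rpm.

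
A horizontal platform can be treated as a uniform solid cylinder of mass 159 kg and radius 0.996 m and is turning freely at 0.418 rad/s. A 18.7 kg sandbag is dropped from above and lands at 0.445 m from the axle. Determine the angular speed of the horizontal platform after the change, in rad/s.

No external torque acts about the axle; L_before = L_after.
I_p = ½(159)(0.996)² = 78.87 kg·m².
Added inertia Σmr² = (18.7)(0.445)² = 3.703 kg·m²; I_f = 78.87 + 3.703 = 82.57 kg·m².
ω_f = I_p ω_i / I_f = (78.87)(0.418) / 82.57 = 0.3993 rad/s.

ω_f ≈ 0.399 rad/s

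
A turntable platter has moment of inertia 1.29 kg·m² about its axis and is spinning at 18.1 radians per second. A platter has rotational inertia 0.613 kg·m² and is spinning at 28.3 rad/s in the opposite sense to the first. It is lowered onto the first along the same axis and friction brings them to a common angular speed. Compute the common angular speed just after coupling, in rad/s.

The coupling torques are internal; angular momentum about the shared axis is conserved.
Taking A's sense as positive: L = (1.290)(18.1) − (0.6130)(28.3) = 6.001 kg·m²·rad/s.
Combined I = 1.290 + 0.6130 = 1.903 kg·m².
ω_f = L / I = 6.001 / 1.903 = 3.153 rad/s.

|ω_f| ≈ 3.15 rad/s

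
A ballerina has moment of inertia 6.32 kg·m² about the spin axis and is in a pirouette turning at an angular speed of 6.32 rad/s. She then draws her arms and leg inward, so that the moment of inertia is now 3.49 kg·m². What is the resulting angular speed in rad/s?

No external torque acts about the spin axis, so angular momentum is conserved.
ω₂ = I₁ω₁ / I₂ = (6.320)(6.32 rad/s) / (3.490) = 11.44 rad/s.

ω₂ ≈ 11.4 rad/s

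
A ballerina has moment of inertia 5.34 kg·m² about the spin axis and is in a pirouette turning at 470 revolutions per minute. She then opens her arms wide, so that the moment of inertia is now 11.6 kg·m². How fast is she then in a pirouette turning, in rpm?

ω₂ ≈ 216 rpm

No external torque acts about the spin axis, so angular momentum is conserved.
ω₂ = I₁ω₁ / I₂ = (5.340)(470 rpm) / (11.60) = 216.4 rpm.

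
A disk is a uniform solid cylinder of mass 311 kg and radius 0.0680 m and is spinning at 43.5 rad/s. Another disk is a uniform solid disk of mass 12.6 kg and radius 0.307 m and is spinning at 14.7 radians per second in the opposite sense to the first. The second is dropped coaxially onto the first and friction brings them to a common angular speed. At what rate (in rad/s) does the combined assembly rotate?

|ω_f| ≈ 17.2 rad/s

The coupling torques are internal; angular momentum about the shared axis is conserved.
Moments of inertia: I_A = ½(311)(0.0680)² = 0.7190 kg·m²; I_B = ½(12.6)(0.307)² = 0.5938 kg·m².
Taking A's sense as positive: L = (0.7190)(43.5) − (0.5938)(14.7) = 22.55 kg·m²·rad/s.
Combined I = 0.7190 + 0.5938 = 1.313 kg·m².
ω_f = L / I = 22.55 / 1.313 = 17.18 rad/s.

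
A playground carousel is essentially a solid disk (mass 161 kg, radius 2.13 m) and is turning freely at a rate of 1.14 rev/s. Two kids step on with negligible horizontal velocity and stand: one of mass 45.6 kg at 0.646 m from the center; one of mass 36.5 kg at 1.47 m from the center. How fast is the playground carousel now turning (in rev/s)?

ω_f ≈ 0.899 rev/s

The added mass arrives with no angular momentum about the center, and any external torque about the center is negligible, so the system's angular momentum is conserved.
I_p = ½(161)(2.13)² = 365.2 kg·m².
Added inertia Σmr² = (45.6)(0.646)² + (36.5)(1.47)² = 97.90 kg·m²; I_f = 365.2 + 97.90 = 463.1 kg·m².
ω_f = I_p ω_i / I_f = (365.2)(1.14) / 463.1 = 0.8990 rev/s.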